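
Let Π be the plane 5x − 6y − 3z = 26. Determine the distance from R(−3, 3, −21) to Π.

4/√70

d = |5·(-3) + (-6)·3 + (-3)·(-21) − 26| / √(25 + 36 + 9) = |4| / √70 = 4/√70.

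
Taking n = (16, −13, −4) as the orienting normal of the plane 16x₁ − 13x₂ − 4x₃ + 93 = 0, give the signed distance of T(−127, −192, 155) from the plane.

-3

n·T − (-93) = -63.
|n| = 21, so the signed distance is -63/21 = -3.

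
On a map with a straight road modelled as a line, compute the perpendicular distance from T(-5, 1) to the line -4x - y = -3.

d = |(-4)·(-5) + (-1)·1 − (-3)| / √(16 + 1) = |22|/√17 = 22/√17.

22/√17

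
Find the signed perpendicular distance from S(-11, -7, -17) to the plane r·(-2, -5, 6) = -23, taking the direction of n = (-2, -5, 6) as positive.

n·S − (-23) = -22.
|n| = √65, so the signed distance is -22√65/65.

-22√65/65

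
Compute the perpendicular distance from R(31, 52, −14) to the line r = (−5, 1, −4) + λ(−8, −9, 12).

Direction vector d = (−8, −9, 12).
AP = (36, 51, −10); AP·d = -867, |AP|² = 3997, |d|² = 289.
distance² = |AP|² − (AP·d)²/|d|² = 3997 − 751689/289 = 1396, so the distance is 2√349.

2√349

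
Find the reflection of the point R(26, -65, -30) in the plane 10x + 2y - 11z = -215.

(-34, -77, 36)

With n = (10, 2, -11), the signed offset is (n·R − (-215))/|n|² = 675/225 = 3.
R' = R − 2t·n = (26, -65, -30) − 6·(10, 2, -11) = (-34, -77, 36).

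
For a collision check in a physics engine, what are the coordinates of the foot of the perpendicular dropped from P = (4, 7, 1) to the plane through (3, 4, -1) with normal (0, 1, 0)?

(4, 4, 1)

n = (0, 1, 0), |n|² = 1, and n·P − 4 = 3.
t = 3/1 = 3, so the foot is P − t·n = (4, 7, 1) − 3·(0, 1, 0) = (4, 4, 1).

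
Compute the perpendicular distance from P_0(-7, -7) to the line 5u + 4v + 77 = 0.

14/√41

The normal to the line is n = (5, 4) with |n| = √41.
|n·P_0 − (-77)| = |-63 − (-77)| = 14, so the distance is 14/√41 = 14√41/41.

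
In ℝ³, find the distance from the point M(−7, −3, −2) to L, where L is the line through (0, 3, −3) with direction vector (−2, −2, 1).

Direction vector d = (−2, −2, 1).
AP = (−7, −6, 1), and AP × d = (−4, 5, 2).
|AP × d|² = 45 and |d|² = 9, so the distance is √(45/9) = √5.

√5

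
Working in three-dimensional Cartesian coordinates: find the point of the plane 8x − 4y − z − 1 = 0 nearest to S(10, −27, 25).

(-6, -19, 27)

n = (8, −4, −1), |n|² = 81, and n·S − 1 = 162.
t = 162/81 = 2, so the foot is S − t·n = (10, −27, 25) − 2·(8, −4, −1) = (−6, −19, 27).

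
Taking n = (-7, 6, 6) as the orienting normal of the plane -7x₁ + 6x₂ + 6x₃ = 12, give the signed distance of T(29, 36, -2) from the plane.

-1

n·T − 12 = -11.
|n| = 11, so the signed distance is -11/11 = -1.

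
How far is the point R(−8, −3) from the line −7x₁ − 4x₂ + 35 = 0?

d = |(-7)·(-8) + (-4)·(-3) − (-35)| / √(49 + 16) = |103|/√65 = 103/√65.

103/√65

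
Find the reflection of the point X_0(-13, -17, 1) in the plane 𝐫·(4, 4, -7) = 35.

(3, -1, -27)

n = (4, 4, -7), |n|² = 81, n·X_0 − 35 = -162, so t = -162/81 = -2.
Foot F = X_0 − (-2)·n = (-5, -9, -13); the reflection is 2F − X_0 = (3, -1, -27).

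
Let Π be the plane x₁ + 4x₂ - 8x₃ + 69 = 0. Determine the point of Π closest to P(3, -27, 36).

n = (1, 4, -8), |n|² = 81, and n·P − (-69) = -324.
t = -324/81 = -4, so the foot is P − t·n = (3, -27, 36) − (-4)·(1, 4, -8) = (7, -11, 4).

(7, -11, 4)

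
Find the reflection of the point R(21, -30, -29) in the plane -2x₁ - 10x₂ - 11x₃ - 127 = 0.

(29, 10, 15)

n = (-2, -10, -11), |n|² = 225, n·R − 127 = 450, so t = 450/225 = 2.
Foot F = R − 2·n = (25, -10, -7); the reflection is 2F − R = (29, 10, 15).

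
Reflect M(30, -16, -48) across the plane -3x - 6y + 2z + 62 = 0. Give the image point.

(186/7, -160/7, -320/7)

n = (-3, -6, 2), |n|² = 49, n·M − (-62) = -28, so t = -28/49 = -4/7.
Foot F = M − (-4/7)·n = (198/7, -136/7, -328/7); the reflection is 2F − M = (186/7, -160/7, -320/7).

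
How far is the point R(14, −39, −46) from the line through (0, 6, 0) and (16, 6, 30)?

√3181

A direction vector is d = (16, 0, 30).
AP = (14, −45, −46), and AP × d = (−1350, −1156, 720).
|AP × d|² = 3677236 and |d|² = 1156, so the distance is √(3677236/1156) = √3181.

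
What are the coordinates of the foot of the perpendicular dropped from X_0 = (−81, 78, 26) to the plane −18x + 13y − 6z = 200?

n = (−18, 13, −6), |n|² = 529, and n·X_0 − 200 = 2116.
t = 2116/529 = 4, so the foot is X_0 − t·n = (−81, 78, 26) − 4·(−18, 13, −6) = (−9, 26, 50).

(-9, 26, 50)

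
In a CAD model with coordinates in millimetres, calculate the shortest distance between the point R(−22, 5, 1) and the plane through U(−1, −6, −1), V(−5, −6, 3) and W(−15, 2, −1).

UV = (−4, 0, 4) and UW = (−14, 8, 0), so a normal is n = UV × UW = (−32, −56, −32).
n = (−32, −56, −32); n·P − 400 = -8; |n| = 72; distance = 8/72 = 1/9.

1/9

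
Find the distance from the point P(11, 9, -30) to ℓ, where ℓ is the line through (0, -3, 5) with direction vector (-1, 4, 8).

√761

Direction vector d = (-1, 4, 8).
AP = (11, 12, -35); AP·d = -243, |AP|² = 1490, |d|² = 81.
distance² = |AP|² − (AP·d)²/|d|² = 1490 − 59049/81 = 761, so the distance is √761.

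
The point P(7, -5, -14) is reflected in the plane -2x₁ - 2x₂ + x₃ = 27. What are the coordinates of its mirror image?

With n = (-2, -2, 1), the signed offset is (n·P − 27)/|n|² = -45/9 = -5.
P' = P − 2t·n = (7, -5, -14) − (-10)·(-2, -2, 1) = (-13, -25, -4).

(-13, -25, -4)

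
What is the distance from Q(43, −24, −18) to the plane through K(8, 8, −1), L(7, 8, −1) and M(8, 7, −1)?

KL = (−1, 0, 0) and KM = (0, −1, 0), so a normal is n = KL × KM = (0, 0, 1).
d = |1·(-18) − (-1)| / √(0 + 0 + 1) = |-17| / 1 = 17.

17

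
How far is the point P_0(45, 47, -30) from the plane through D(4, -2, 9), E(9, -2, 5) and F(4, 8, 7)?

DE = (5, 0, -4) and DF = (0, 10, -2), so a normal is n = DE × DF = (40, 10, 50).
Then n·(45, 47, -30) - 590 = 180.
|n| = √(1600 + 100 + 2500) = 10√42, so the distance is |180|/(10√42) = 18/√42.

18/√42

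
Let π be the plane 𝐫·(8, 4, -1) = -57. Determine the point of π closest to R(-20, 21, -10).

(-172/9, 193/9, -91/9)

The perpendicular from R has direction n = (8, 4, -1): r = (-20, 21, -10) + μ(8, 4, -1).
Substitute into the plane: n·(R + μn) = -57 gives -66 + 81μ = -57, so μ = 1/9.
Foot = (-20, 21, -10) + (1/9)·(8, 4, -1) = (-172/9, 193/9, -91/9).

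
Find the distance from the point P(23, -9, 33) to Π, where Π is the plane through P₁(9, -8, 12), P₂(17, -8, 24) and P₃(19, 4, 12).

P₁P₂ = (8, 0, 12) and P₁P₃ = (10, 12, 0), so a normal is n = P₁P₂ × P₁P₃ = (-144, 120, 96).
d = |(-144)·23 + 120·(-9) + 96·33 − (-1104)| / √(20736 + 14400 + 9216) = |-120| / (24√77) = 5/√77.

5√77/77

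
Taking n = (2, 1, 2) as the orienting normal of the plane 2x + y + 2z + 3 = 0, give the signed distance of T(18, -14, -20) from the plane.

-5

n·T − (-3) = -15.
|n| = 3, so the signed distance is -15/3 = -5.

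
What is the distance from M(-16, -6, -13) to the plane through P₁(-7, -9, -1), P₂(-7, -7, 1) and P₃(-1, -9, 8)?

P₁P₂ = (0, 2, 2) and P₁P₃ = (6, 0, 9), so a normal is n = P₁P₂ × P₁P₃ = (18, 12, -12).
d = |18·(-16) + 12·(-6) + (-12)·(-13) − (-222)| / √(324 + 144 + 144) = |18| / (6√17) = 3/√17.

3√17/17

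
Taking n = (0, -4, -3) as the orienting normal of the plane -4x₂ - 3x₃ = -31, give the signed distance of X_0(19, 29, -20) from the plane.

-5

n·X_0 − (-31) = -25.
|n| = 5, so the signed distance is -25/5 = -5.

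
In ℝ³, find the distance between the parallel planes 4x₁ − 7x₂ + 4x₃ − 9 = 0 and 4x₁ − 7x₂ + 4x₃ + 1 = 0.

Both planes have normal n = (4, −7, 4), |n| = 9. Any point on the first plane is at distance |(-1) − 9|/|n| = 10/9 from the second.

10/9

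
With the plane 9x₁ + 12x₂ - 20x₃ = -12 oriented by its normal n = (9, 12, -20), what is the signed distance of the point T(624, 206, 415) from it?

-8

n·T − (-12) = -200.
|n| = 25, so the signed distance is -200/25 = -8.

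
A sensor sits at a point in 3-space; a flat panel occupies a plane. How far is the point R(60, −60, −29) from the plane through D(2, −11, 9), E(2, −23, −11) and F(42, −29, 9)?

2/25

DE = (0, −12, −20) and DF = (40, −18, 0), so a normal is n = DE × DF = (−360, −800, 480).
Then n·(60, −60, −29) − 12400 = 80.
|n| = √(129600 + 640000 + 230400) = 1000, so the distance is |80|/1000 = 2/25.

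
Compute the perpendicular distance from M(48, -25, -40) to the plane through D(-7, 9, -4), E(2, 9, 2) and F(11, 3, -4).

2

DE = (9, 0, 6) and DF = (18, -6, 0), so a normal is n = DE × DF = (36, 108, -54).
d = |36·48 + 108·(-25) + (-54)·(-40) − 936| / √(1296 + 11664 + 2916) = |252| / 126 = 2.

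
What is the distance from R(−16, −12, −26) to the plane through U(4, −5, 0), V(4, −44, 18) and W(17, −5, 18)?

UV = (0, −39, 18) and UW = (13, 0, 18), so a normal is n = UV × UW = (−702, 234, 507).
Then n·(−16, −12, −26) − (−3978) = −780.
|n| = √(492804 + 54756 + 257049) = 897, so the distance is |-780|/897 = 20/23.

20/23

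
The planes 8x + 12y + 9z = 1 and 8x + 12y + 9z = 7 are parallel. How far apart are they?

Both planes have normal n = (8, 12, 9), |n| = 17. Any point on the first plane is at distance |7 − 1|/|n| = 6/17 from the second.

6/17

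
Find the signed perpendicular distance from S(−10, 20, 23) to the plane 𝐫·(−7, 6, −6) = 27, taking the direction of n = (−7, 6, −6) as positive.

n·S − 27 = 25.
|n| = 11, so the signed distance is 25/11.

25/11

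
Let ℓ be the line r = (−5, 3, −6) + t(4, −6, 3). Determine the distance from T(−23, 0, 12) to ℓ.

3√73

Direction vector d = (4, −6, 3).
AP = (−18, −3, 18); AP·d = 0, |AP|² = 657, |d|² = 61.
distance² = |AP|² − (AP·d)²/|d|² = 657 − 0/61 = 657, so the distance is 3√73.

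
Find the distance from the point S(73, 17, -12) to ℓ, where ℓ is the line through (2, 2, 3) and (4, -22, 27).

A direction vector is d = (2, -24, 24).
AP = (71, 15, -15), and AP × d = (0, -1734, -1734).
|AP × d|² = 6013512 and |d|² = 1156, so the distance is √(6013512/1156) = √5202 = 51√2.

51√2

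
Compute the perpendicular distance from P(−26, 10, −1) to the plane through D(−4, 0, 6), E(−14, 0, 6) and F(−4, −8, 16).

22/√41

DE = (−10, 0, 0) and DF = (0, −8, 10), so a normal is n = DE × DF = (0, 100, 80).
d = |100·10 + 80·(-1) − 480| / √(0 + 10000 + 6400) = |440| / (20√41) = 22/√41.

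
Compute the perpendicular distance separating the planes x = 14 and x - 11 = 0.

Both planes have normal n = (1, 0, 0), |n| = 1. Any point on the first plane is at distance |11 − 14|/|n| = 3/1 = 3 from the second.

3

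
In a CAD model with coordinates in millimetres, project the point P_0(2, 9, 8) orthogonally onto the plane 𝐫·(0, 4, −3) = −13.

(2, 5, 11)

The perpendicular from P_0 has direction n = (0, 4, −3): r = (2, 9, 8) + λ(0, 4, −3).
Substitute into the plane: n·(P_0 + λn) = -13 gives 12 + 25λ = -13, so λ = -1.
Foot = (2, 9, 8) + (-1)·(0, 4, −3) = (2, 5, 11).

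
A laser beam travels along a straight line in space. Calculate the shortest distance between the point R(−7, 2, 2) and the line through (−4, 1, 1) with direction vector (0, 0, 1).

√10

Direction vector d = (0, 0, 1).
AP = (−3, 1, 1), and AP × d = (1, 3, 0).
|AP × d|² = 10 and |d|² = 1, so the distance is √10.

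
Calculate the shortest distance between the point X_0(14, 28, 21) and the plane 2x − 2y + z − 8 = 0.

5

Normal vector n = (2, −2, 1), and n·(14, 28, 21) − 8 = −15.
|n| = √(4 + 4 + 1) = 3, so the distance is |-15|/3 = 5.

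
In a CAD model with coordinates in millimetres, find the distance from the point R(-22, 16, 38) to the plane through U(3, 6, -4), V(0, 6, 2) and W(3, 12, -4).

8√5/5

UV = (-3, 0, 6) and UW = (0, 6, 0), so a normal is n = UV × UW = (-36, 0, -18).
n = (-36, 0, -18); n·P − (-36) = 144; |n| = 18√5; distance = 144/(18√5) = 8√5/5.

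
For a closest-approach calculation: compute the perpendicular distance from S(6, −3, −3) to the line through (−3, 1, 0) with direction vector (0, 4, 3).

Direction vector d = (0, 4, 3).
AP = (9, −4, −3), and AP × d = (0, −27, 36).
|AP × d|² = 2025 and |d|² = 25, so the distance is √(2025/25) = √81 = 9.

9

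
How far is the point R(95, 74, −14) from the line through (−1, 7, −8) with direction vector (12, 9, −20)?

Direction vector d = (12, 9, −20).
AP = (96, 67, −6), and AP × d = (−1286, 1848, 60).
|AP × d|² = 5072500 and |d|² = 625, so the distance is √(5072500/625) = √8116 = 2√2029.

2√2029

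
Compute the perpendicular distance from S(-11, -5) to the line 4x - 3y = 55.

The normal to the line is n = (4, -3) with |n| = 5.
|n·S − 55| = |-29 − 55| = 84, so the distance is 84/5.

84/5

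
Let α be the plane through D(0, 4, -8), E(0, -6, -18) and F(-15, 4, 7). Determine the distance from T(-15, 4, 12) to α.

DE = (0, -10, -10) and DF = (-15, 0, 15), so a normal is n = DE × DF = (-150, 150, -150).
n = (-150, 150, -150); n·P − 1800 = -750; |n| = 150√3; distance = 750/(150√3) = 5√3/3.

5√3/3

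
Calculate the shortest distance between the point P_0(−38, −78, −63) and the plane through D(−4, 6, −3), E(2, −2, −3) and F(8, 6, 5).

28√61/61

DE = (6, −8, 0) and DF = (12, 0, 8), so a normal is n = DE × DF = (−64, −48, 96).
Then n·(−38, −78, −63) − (−320) = 448.
|n| = √(4096 + 2304 + 9216) = 16√61, so the distance is |448|/(16√61) = 28√61/61.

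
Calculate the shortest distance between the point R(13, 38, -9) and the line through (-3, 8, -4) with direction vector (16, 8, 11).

2√185

Direction vector d = (16, 8, 11).
AP = (16, 30, -5); AP·d = 441, |AP|² = 1181, |d|² = 441.
distance² = |AP|² − (AP·d)²/|d|² = 1181 − 194481/441 = 740, so the distance is 2√185.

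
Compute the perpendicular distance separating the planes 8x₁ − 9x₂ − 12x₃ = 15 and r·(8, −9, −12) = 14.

1/17

Both planes have normal n = (8, −9, −12), |n| = 17. Any point on the first plane is at distance |14 − 15|/|n| = 1/17 from the second.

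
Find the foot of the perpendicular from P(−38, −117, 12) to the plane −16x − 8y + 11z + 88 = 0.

n = (−16, −8, 11), |n|² = 441, and n·P − (-88) = 1764.
t = 1764/441 = 4, so the foot is P − t·n = (−38, −117, 12) − 4·(−16, −8, 11) = (26, −85, −32).

(26, -85, -32)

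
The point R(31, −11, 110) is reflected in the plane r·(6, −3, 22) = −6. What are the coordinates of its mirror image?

(-29, 19, -110)

With n = (6, −3, 22), the signed offset is (n·R − (-6))/|n|² = 2645/529 = 5.
R' = R − 2t·n = (31, −11, 110) − 10·(6, −3, 22) = (−29, 19, −110).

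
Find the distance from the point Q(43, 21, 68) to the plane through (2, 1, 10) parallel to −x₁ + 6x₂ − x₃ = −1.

21√38/38

Parallel planes share the normal n = (−1, 6, −1); since (2, 1, 10) lies on the plane, its equation is −x₁ + 6x₂ − x₃ = -6.
n = (−1, 6, −1); n·P − (-6) = 21; |n| = √38; distance = 21/√38.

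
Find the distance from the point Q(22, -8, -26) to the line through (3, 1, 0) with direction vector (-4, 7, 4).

√389

Direction vector d = (-4, 7, 4).
AP = (19, -9, -26); AP·d = -243, |AP|² = 1118, |d|² = 81.
distance² = |AP|² − (AP·d)²/|d|² = 1118 − 59049/81 = 389, so the distance is √389.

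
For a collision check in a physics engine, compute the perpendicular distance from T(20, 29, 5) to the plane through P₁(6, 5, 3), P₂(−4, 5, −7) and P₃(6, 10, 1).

P₁P₂ = (−10, 0, −10) and P₁P₃ = (0, 5, −2), so a normal is n = P₁P₂ × P₁P₃ = (50, −20, −50).
n = (50, −20, −50); n·P − 50 = 120; |n| = 30√6; distance = 120/(30√6) = 2√6/3.

2√6/3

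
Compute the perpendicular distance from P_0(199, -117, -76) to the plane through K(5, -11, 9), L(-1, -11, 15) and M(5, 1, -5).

KL = (-6, 0, 6) and KM = (0, 12, -14), so a normal is n = KL × KM = (-72, -84, -72).
Then n·(199, -117, -76) - (-84) = 1056.
|n| = √(5184 + 7056 + 5184) = 132, so the distance is |1056|/132 = 8.

8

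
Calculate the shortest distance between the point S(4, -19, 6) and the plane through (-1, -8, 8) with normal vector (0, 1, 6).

The plane has equation n·(r − (-1, -8, 8)) = 0, i.e. n·r = 40.
d = |1·(-19) + 6·6 − 40| / √(0 + 1 + 36) = |-23| / √37 = 23/√37.

23/√37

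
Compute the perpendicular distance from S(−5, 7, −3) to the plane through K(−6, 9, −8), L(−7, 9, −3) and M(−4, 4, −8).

√30/5

KL = (−1, 0, 5) and KM = (2, −5, 0), so a normal is n = KL × KM = (25, 10, 5).
d = |25·(-5) + 10·7 + 5·(-3) − (-100)| / √(625 + 100 + 25) = |30| / (5√30) = 6/√30.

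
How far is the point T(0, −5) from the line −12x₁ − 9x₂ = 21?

8/5

The normal to the line is n = (−12, −9) with |n| = 15.
|n·T − 21| = |45 − 21| = 24, so the distance is 24/15 = 8/5.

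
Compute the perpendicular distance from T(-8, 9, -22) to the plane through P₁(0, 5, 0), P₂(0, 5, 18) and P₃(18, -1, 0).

P₁P₂ = (0, 0, 18) and P₁P₃ = (18, -6, 0), so a normal is n = P₁P₂ × P₁P₃ = (108, 324, 0).
n = (108, 324, 0); n·P − 1620 = 432; |n| = 108√10; distance = 432/(108√10) = 2√10/5.

2√10/5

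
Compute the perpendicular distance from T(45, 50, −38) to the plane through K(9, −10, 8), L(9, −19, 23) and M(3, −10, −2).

18√59/59

KL = (0, −9, 15) and KM = (−6, 0, −10), so a normal is n = KL × KM = (90, −90, −54).
d = |90·45 + (-90)·50 + (-54)·(-38) − 1278| / √(8100 + 8100 + 2916) = |324| / (18√59) = 18√59/59.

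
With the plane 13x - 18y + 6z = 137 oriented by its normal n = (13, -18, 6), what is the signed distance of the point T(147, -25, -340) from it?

8

n·T − 137 = 184.
|n| = 23, so the signed distance is 184/23 = 8.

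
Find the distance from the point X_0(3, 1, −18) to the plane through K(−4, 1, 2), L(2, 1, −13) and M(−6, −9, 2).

KL = (6, 0, −15) and KM = (−2, −10, 0), so a normal is n = KL × KM = (−150, 30, −60).
n = (−150, 30, −60); n·P − 510 = 150; |n| = 30√30; distance = 150/(30√30) = 5/√30.

5/√30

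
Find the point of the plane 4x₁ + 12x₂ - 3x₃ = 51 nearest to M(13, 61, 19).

(-3, 13, 31)

The perpendicular from M has direction n = (4, 12, -3): r = (13, 61, 19) + μ(4, 12, -3).
Substitute into the plane: n·(M + μn) = 51 gives 727 + 169μ = 51, so μ = -4.
Foot = (13, 61, 19) + (-4)·(4, 12, -3) = (-3, 13, 31).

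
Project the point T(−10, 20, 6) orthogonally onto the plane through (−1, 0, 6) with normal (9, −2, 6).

(-1, 18, 12)

The perpendicular from T has direction n = (9, −2, 6): r = (−10, 20, 6) + λ(9, −2, 6).
Substitute into the plane: n·(T + λn) = 27 gives -94 + 121λ = 27, so λ = 1.
Foot = (−10, 20, 6) + 1·(9, −2, 6) = (−1, 18, 12).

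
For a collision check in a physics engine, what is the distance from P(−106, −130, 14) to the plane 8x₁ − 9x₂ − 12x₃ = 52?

6

d = |8·(-106) + (-9)·(-130) + (-12)·14 − 52| / √(64 + 81 + 144) = |102| / 17 = 6.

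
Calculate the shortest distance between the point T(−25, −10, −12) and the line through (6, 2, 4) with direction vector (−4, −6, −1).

Direction vector d = (−4, −6, −1).
AP = (−31, −12, −16); AP·d = 212, |AP|² = 1361, |d|² = 53.
distance² = |AP|² − (AP·d)²/|d|² = 1361 − 44944/53 = 513, so the distance is 3√57.

3√57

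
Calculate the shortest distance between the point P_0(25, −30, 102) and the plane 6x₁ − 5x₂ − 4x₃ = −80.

28/√77

n = (6, −5, −4); n·P − (-80) = -28; |n| = √77; distance = 28/√77.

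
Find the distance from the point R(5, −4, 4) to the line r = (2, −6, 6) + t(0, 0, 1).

Direction vector d = (0, 0, 1).
AP = (3, 2, −2); AP·d = -2, |AP|² = 17, |d|² = 1.
distance² = |AP|² − (AP·d)²/|d|² = 17 − 4/1 = 13, so the distance is √13.

√13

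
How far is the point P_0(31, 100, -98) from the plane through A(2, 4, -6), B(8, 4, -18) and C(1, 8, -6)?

AB = (6, 0, -12) and AC = (-1, 4, 0), so a normal is n = AB × AC = (48, 12, 24).
n = (48, 12, 24); n·P − 0 = 336; |n| = 12√21; distance = 336/(12√21) = 4√21/3.

4√21/3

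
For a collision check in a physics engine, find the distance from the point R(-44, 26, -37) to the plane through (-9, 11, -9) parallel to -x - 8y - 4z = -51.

Parallel planes share the normal n = (-1, -8, -4); since (-9, 11, -9) lies on the plane, its equation is -x - 8y - 4z = -43.
Then n·(-44, 26, -37) - (-43) = 27.
|n| = √(1 + 64 + 16) = 9, so the distance is |27|/9 = 3.

3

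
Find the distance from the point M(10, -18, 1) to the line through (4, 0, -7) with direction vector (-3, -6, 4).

6√5

Direction vector d = (-3, -6, 4).
AP = (6, -18, 8); AP·d = 122, |AP|² = 424, |d|² = 61.
distance² = |AP|² − (AP·d)²/|d|² = 424 − 14884/61 = 180, so the distance is 6√5.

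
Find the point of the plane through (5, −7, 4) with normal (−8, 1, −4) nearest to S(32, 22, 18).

The perpendicular from S has direction n = (−8, 1, −4): r = (32, 22, 18) + t(−8, 1, −4).
Substitute into the plane: n·(S + tn) = -63 gives -306 + 81t = -63, so t = 3.
Foot = (32, 22, 18) + 3·(−8, 1, −4) = (8, 25, 6).

(8, 25, 6)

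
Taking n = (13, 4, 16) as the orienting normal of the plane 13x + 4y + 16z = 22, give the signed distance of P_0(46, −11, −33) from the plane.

4/21

n·P_0 − 22 = 4.
|n| = 21, so the signed distance is 4/21.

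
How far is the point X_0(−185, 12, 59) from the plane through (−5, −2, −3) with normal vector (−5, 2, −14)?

The plane has equation n·(r − (−5, −2, −3)) = 0, i.e. n·r = 63.
Then n·(−185, 12, 59) − 63 = 60.
|n| = √(25 + 4 + 196) = 15, so the distance is |60|/15 = 4.

4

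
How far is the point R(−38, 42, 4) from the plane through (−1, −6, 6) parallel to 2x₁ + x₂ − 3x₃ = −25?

Parallel planes share the normal n = (2, 1, −3); since (−1, −6, 6) lies on the plane, its equation is 2x₁ + x₂ − 3x₃ = -26.
Then n·(−38, 42, 4) − (−26) = −20.
|n| = √(4 + 1 + 9) = √14, so the distance is |-20|/√14 = 10√14/7.

10√14/7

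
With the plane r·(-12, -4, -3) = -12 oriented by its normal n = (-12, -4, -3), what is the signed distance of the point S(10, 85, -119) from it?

-7

n·S − (-12) = -91.
|n| = 13, so the signed distance is -91/13 = -7.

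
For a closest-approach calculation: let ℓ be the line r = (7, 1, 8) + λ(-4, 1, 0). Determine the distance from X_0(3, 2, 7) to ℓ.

Direction vector d = (-4, 1, 0).
AP = (-4, 1, -1), and AP × d = (1, 4, 0).
|AP × d|² = 17 and |d|² = 17, so the distance is √(17/17) = √1 = 1.

1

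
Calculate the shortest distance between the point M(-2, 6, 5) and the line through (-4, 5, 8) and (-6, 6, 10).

√5

A direction vector is d = (-2, 1, 2).
AP = (2, 1, -3), and AP × d = (5, 2, 4).
|AP × d|² = 45 and |d|² = 9, so the distance is √(45/9) = √5.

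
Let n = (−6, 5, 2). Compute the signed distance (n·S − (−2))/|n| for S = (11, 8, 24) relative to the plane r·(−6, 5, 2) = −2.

n·S − (-2) = 24.
|n| = √65, so the signed distance is 24/√65.

24/√65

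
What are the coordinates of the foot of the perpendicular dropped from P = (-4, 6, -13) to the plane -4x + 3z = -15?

(-132/25, 6, -301/25)

n = (-4, 0, 3), |n|² = 25, and n·P − (-15) = -8.
t = -8/25, so the foot is P − t·n = (-4, 6, -13) − (-8/25)·(-4, 0, 3) = (-132/25, 6, -301/25).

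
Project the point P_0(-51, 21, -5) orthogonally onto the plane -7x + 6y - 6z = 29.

The perpendicular from P_0 has direction n = (-7, 6, -6): r = (-51, 21, -5) + λ(-7, 6, -6).
Substitute into the plane: n·(P_0 + λn) = 29 gives 513 + 121λ = 29, so λ = -4.
Foot = (-51, 21, -5) + (-4)·(-7, 6, -6) = (-23, -3, 19).

(-23, -3, 19)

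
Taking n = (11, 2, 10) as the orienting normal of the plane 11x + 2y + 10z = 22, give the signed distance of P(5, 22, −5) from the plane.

n·P − 22 = 27.
|n| = 15, so the signed distance is 27/15 = 9/5.

9/5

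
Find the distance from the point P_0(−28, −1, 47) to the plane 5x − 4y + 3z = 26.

21√2/10

Normal vector n = (5, −4, 3), and n·(−28, −1, 47) − 26 = −21.
|n| = √(25 + 16 + 9) = 5√2, so the distance is |-21|/(5√2) = 21√2/10.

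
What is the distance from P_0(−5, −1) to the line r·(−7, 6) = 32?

d = |(-7)·(-5) + 6·(-1) − 32| / √(49 + 36) = |-3|/√85 = 3/√85.

3/√85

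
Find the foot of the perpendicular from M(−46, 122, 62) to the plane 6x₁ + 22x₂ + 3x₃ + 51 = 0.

n = (6, 22, 3), |n|² = 529, and n·M − (-51) = 2645.
t = 2645/529 = 5, so the foot is M − t·n = (−46, 122, 62) − 5·(6, 22, 3) = (−76, 12, 47).

(-76, 12, 47)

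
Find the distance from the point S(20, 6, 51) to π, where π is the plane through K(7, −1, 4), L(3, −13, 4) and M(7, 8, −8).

1

KL = (−4, −12, 0) and KM = (0, 9, −12), so a normal is n = KL × KM = (144, −48, −36).
n = (144, −48, −36); n·P − 912 = -156; |n| = 156; distance = 156/156 = 1.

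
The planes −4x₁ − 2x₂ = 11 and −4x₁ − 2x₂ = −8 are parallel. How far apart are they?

Both planes have normal n = (−4, −2, 0), |n| = 2√5. Any point on the first plane is at distance |(-8) − 11|/|n| = 19/(2√5) from the second.

19√5/10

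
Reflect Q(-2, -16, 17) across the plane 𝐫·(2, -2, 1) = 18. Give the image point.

With n = (2, -2, 1), the signed offset is (n·Q − 18)/|n|² = 27/9 = 3.
Q' = Q − 2t·n = (-2, -16, 17) − 6·(2, -2, 1) = (-14, -4, 11).

(-14, -4, 11)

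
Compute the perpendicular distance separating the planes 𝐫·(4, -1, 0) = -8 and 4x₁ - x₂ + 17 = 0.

9√17/17

Both planes have normal n = (4, -1, 0), |n| = √17. Any point on the first plane is at distance |(-17) − (-8)|/|n| = 9/√17 from the second.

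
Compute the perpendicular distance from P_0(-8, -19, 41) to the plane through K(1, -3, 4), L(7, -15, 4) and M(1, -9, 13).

KL = (6, -12, 0) and KM = (0, -6, 9), so a normal is n = KL × KM = (-108, -54, -36).
Then n·(-8, -19, 41) - (-90) = 504.
|n| = √(11664 + 2916 + 1296) = 126, so the distance is |504|/126 = 4.

4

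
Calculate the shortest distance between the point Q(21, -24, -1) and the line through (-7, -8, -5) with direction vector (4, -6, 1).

4√13

Direction vector d = (4, -6, 1).
AP = (28, -16, 4); AP·d = 212, |AP|² = 1056, |d|² = 53.
distance² = |AP|² − (AP·d)²/|d|² = 1056 − 44944/53 = 208, so the distance is 4√13.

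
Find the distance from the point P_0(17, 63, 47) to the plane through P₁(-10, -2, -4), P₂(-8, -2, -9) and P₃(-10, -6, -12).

23/(3√5)

P₁P₂ = (2, 0, -5) and P₁P₃ = (0, -4, -8), so a normal is n = P₁P₂ × P₁P₃ = (-20, 16, -8).
Then n·(17, 63, 47) - 200 = 92.
|n| = √(400 + 256 + 64) = 12√5, so the distance is |92|/(12√5) = 23√5/15.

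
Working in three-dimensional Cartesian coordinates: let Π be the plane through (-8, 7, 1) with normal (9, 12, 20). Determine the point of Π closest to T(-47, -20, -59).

(-20, 16, 1)

The perpendicular from T has direction n = (9, 12, 20): r = (-47, -20, -59) + μ(9, 12, 20).
Substitute into the plane: n·(T + μn) = 32 gives -1843 + 625μ = 32, so μ = 3.
Foot = (-47, -20, -59) + 3·(9, 12, 20) = (-20, 16, 1).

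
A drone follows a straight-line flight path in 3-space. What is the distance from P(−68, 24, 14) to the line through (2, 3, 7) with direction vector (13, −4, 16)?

7√74

Direction vector d = (13, −4, 16).
AP = (−70, 21, 7), and AP × d = (364, 1211, 7).
|AP × d|² = 1599066 and |d|² = 441, so the distance is √(1599066/441) = √3626 = 7√74.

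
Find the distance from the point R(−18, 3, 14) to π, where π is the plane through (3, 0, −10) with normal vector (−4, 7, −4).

1

The plane has equation n·(r − (3, 0, −10)) = 0, i.e. n·r = 28.
d = |(-4)·(-18) + 7·3 + (-4)·14 − 28| / √(16 + 49 + 16) = |9| / 9 = 1.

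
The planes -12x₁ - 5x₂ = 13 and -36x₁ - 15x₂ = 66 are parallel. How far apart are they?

9/13

Divide the second equation by 3 to match normals: -12x₁ - 5x₂ = 22.
Both planes have normal n = (-12, -5, 0), |n| = 13. Any point on the first plane is at distance |22 − 13|/|n| = 9/13 from the second.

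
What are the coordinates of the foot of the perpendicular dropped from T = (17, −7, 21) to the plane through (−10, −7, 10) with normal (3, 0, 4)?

n = (3, 0, 4), |n|² = 25, and n·T − 10 = 125.
t = 125/25 = 5, so the foot is T − t·n = (17, −7, 21) − 5·(3, 0, 4) = (2, −7, 1).

(2, -7, 1)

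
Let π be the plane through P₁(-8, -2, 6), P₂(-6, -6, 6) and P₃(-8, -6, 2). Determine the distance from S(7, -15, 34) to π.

11/√6

P₁P₂ = (2, -4, 0) and P₁P₃ = (0, -4, -4), so a normal is n = P₁P₂ × P₁P₃ = (16, 8, -8).
Then n·(7, -15, 34) - (-192) = -88.
|n| = √(256 + 64 + 64) = 8√6, so the distance is |-88|/(8√6) = 11/√6.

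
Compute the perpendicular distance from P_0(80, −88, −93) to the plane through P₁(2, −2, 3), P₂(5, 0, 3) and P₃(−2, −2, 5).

P₁P₂ = (3, 2, 0) and P₁P₃ = (−4, 0, 2), so a normal is n = P₁P₂ × P₁P₃ = (4, −6, 8).
Then n·(80, −88, −93) − 44 = 60.
|n| = √(16 + 36 + 64) = 2√29, so the distance is |60|/(2√29) = 30√29/29.

30√29/29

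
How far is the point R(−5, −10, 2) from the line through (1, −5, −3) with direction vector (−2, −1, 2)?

Direction vector d = (−2, −1, 2).
AP = (−6, −5, 5); AP·d = 27, |AP|² = 86, |d|² = 9.
distance² = |AP|² − (AP·d)²/|d|² = 86 − 729/9 = 5, so the distance is √5.

√5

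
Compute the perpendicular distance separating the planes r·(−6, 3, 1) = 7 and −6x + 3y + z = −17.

12√46/23

With common normal n = (−6, 3, 1) (|n| = √46), the distance is |7 − (-17)|/|n| = 24/√46 = 12√46/23.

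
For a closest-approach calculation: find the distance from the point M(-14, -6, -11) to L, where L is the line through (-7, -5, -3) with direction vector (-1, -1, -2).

3√2

Direction vector d = (-1, -1, -2).
AP = (-7, -1, -8); AP·d = 24, |AP|² = 114, |d|² = 6.
distance² = |AP|² − (AP·d)²/|d|² = 114 − 576/6 = 18, so the distance is 3√2.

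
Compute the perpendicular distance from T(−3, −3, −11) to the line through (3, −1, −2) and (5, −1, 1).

A direction vector is d = (2, 0, 3).
AP = (−6, −2, −9), and AP × d = (−6, 0, 4).
|AP × d|² = 52 and |d|² = 13, so the distance is √(52/13) = √4 = 2.

2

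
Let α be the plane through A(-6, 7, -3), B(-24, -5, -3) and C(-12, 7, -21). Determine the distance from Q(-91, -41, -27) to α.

30/11

AB = (-18, -12, 0) and AC = (-6, 0, -18), so a normal is n = AB × AC = (216, -324, -72).
Then n·(-91, -41, -27) - (-3348) = -1080.
|n| = √(46656 + 104976 + 5184) = 396, so the distance is |-1080|/396 = 30/11.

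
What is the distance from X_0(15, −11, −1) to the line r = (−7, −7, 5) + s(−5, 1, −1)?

Direction vector d = (−5, 1, −1).
AP = (22, −4, −6), and AP × d = (10, 52, 2).
|AP × d|² = 2808 and |d|² = 27, so the distance is √(2808/27) = √104 = 2√26.

2√26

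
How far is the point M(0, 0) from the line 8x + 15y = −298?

298/17

The normal to the line is n = (8, 15) with |n| = 17.
|n·M − (-298)| = |0 − (-298)| = 298, so the distance is 298/17.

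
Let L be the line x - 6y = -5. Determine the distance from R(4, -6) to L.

d = |1·4 + (-6)·(-6) − (-5)| / √(1 + 36) = |45|/√37 = 45√37/37.

45√37/37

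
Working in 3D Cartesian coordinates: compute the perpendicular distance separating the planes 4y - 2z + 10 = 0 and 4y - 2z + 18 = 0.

With common normal n = (0, 4, -2) (|n| = 2√5), the distance is |(-10) − (-18)|/|n| = 8/(2√5) = 4/√5.

4√5/5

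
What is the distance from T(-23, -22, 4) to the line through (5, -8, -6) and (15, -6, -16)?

A direction vector is d = (10, 2, -10).
AP = (-28, -14, 10), and AP × d = (120, -180, 84).
|AP × d|² = 53856 and |d|² = 204, so the distance is √(53856/204) = √264 = 2√66.

2√66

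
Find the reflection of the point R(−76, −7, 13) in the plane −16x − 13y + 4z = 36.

n = (−16, −13, 4), |n|² = 441, n·R − 36 = 1323, so t = 1323/441 = 3.
Foot F = R − 3·n = (−28, 32, 1); the reflection is 2F − R = (20, 71, −11).

(20, 71, -11)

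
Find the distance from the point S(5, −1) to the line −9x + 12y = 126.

61/5

d = |(-9)·5 + 12·(-1) − 126| / √(81 + 144) = |-183|/15 = 61/5.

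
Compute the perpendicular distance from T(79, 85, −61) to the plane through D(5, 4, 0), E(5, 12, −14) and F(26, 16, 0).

3

DE = (0, 8, −14) and DF = (21, 12, 0), so a normal is n = DE × DF = (168, −294, −168).
Then n·(79, 85, −61) − (−336) = −1134.
|n| = √(28224 + 86436 + 28224) = 378, so the distance is |-1134|/378 = 3.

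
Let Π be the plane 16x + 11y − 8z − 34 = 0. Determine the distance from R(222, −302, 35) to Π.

4

d = |16·222 + 11·(-302) + (-8)·35 − 34| / √(256 + 121 + 64) = |-84| / 21 = 4.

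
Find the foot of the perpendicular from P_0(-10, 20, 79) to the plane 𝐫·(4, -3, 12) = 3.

(-30, 35, 19)

n = (4, -3, 12), |n|² = 169, and n·P_0 − 3 = 845.
t = 845/169 = 5, so the foot is P_0 − t·n = (-10, 20, 79) − 5·(4, -3, 12) = (-30, 35, 19).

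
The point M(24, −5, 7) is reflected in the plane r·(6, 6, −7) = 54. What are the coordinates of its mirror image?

(252/11, -67/11, 91/11)

With n = (6, 6, −7), the signed offset is (n·M − 54)/|n|² = 11/121 = 1/11.
M' = M − 2t·n = (24, −5, 7) − (2/11)·(6, 6, −7) = (252/11, −67/11, 91/11).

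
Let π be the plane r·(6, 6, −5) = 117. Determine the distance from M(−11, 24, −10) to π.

n = (6, 6, −5); n·P − 117 = 11; |n| = √97; distance = 11/√97 = 11√97/97.

11/√97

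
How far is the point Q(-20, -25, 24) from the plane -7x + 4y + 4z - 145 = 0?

Normal vector n = (-7, 4, 4), and n·(-20, -25, 24) - 145 = -9.
|n| = √(49 + 16 + 16) = 9, so the distance is |-9|/9 = 1.

1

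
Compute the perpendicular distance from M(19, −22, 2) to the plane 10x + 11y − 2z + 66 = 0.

n = (10, 11, −2); n·P − (-66) = 10; |n| = 15; distance = 10/15 = 2/3.

2/3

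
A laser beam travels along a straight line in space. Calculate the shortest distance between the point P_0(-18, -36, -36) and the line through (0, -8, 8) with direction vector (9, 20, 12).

4√34

Direction vector d = (9, 20, 12).
AP = (-18, -28, -44), and AP × d = (544, -180, -108).
|AP × d|² = 340000 and |d|² = 625, so the distance is √(340000/625) = √544 = 4√34.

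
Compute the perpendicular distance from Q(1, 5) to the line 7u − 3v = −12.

The normal to the line is n = (7, −3) with |n| = √58.
|n·Q − (-12)| = |-8 − (-12)| = 4, so the distance is 4/√58.

4/√58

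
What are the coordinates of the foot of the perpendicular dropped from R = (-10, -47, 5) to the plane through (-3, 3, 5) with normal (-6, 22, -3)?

(-22, -3, -1)

n = (-6, 22, -3), |n|² = 529, and n·R − 69 = -1058.
t = -1058/529 = -2, so the foot is R − t·n = (-10, -47, 5) − (-2)·(-6, 22, -3) = (-22, -3, -1).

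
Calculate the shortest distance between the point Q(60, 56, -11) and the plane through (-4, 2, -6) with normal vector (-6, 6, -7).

The plane has equation n·(r − (-4, 2, -6)) = 0, i.e. n·r = 78.
Then n·(60, 56, -11) - 78 = -25.
|n| = √(36 + 36 + 49) = 11, so the distance is |-25|/11 = 25/11.

25/11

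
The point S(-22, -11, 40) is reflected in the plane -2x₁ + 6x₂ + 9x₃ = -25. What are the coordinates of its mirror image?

With n = (-2, 6, 9), the signed offset is (n·S − (-25))/|n|² = 363/121 = 3.
S' = S − 2t·n = (-22, -11, 40) − 6·(-2, 6, 9) = (-10, -47, -14).

(-10, -47, -14)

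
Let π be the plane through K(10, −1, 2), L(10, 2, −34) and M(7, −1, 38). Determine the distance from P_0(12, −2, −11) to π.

KL = (0, 3, −36) and KM = (−3, 0, 36), so a normal is n = KL × KM = (108, 108, 9).
d = |108·12 + 108·(-2) + 9·(-11) − 990| / √(11664 + 11664 + 81) = |-9| / 153 = 1/17.

1/17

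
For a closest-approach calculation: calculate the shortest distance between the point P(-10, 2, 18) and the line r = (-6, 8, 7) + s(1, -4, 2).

Direction vector d = (1, -4, 2).
AP = (-4, -6, 11), and AP × d = (32, 19, 22).
|AP × d|² = 1869 and |d|² = 21, so the distance is √(1869/21) = √89.

√89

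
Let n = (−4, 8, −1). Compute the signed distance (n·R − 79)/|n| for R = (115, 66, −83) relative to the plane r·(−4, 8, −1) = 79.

8

n·R − 79 = 72.
|n| = 9, so the signed distance is 72/9 = 8.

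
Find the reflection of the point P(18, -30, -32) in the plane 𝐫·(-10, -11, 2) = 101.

(50/3, -472/15, -476/15)

n = (-10, -11, 2), |n|² = 225, n·P − 101 = -15, so t = -15/225 = -1/15.
Foot F = P − (-1/15)·n = (52/3, -461/15, -478/15); the reflection is 2F − P = (50/3, -472/15, -476/15).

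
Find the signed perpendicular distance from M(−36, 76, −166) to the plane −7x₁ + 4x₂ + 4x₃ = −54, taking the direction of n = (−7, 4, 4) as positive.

-6

n·M − (-54) = -54.
|n| = 9, so the signed distance is -54/9 = -6.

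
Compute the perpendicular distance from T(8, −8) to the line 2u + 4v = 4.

The normal to the line is n = (2, 4) with |n| = 2√5.
|n·T − 4| = |-16 − 4| = 20, so the distance is 20/(2√5) = 2√5.

2√5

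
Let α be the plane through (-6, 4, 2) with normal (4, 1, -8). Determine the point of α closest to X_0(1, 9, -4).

(-3, 8, 4)

The perpendicular from X_0 has direction n = (4, 1, -8): r = (1, 9, -4) + μ(4, 1, -8).
Substitute into the plane: n·(X_0 + μn) = -36 gives 45 + 81μ = -36, so μ = -1.
Foot = (1, 9, -4) + (-1)·(4, 1, -8) = (-3, 8, 4).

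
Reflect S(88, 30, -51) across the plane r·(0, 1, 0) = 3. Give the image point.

With n = (0, 1, 0), the signed offset is (n·S − 3)/|n|² = 27/1 = 27.
S' = S − 2t·n = (88, 30, -51) − 54·(0, 1, 0) = (88, -24, -51).

(88, -24, -51)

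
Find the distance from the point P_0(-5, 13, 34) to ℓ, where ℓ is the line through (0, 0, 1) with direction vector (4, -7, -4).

Direction vector d = (4, -7, -4).
AP = (-5, 13, 33), and AP × d = (179, 112, -17).
|AP × d|² = 44874 and |d|² = 81, so the distance is √(44874/81) = √554.

√554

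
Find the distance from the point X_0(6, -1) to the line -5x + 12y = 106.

148/13

The normal to the line is n = (-5, 12) with |n| = 13.
|n·X_0 − 106| = |-42 − 106| = 148, so the distance is 148/13.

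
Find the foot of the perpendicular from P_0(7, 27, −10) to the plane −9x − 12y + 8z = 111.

The perpendicular from P_0 has direction n = (−9, −12, 8): r = (7, 27, −10) + μ(−9, −12, 8).
Substitute into the plane: n·(P_0 + μn) = 111 gives -467 + 289μ = 111, so μ = 2.
Foot = (7, 27, −10) + 2·(−9, −12, 8) = (−11, 3, 6).

(-11, 3, 6)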